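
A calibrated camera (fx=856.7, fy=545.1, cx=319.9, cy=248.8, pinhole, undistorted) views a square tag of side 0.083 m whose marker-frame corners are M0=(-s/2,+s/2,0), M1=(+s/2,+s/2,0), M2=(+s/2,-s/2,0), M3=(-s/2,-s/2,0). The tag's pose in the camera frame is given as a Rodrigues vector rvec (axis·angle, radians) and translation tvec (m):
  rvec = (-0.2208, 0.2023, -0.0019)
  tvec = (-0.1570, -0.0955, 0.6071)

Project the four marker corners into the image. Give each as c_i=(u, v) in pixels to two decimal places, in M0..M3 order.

Intrinsics K: fx=856.7, fy=545.1, cx=319.9, cy=248.8
Marker side s = 0.083 m; corners in marker frame (Z=0):
  M0 = (-0.0415, +0.0415, 0)
  M1 = (+0.0415, +0.0415, 0)
  M2 = (+0.0415, -0.0415, 0)
  M3 = (-0.0415, -0.0415, 0)
rvec = (-0.2208, 0.2023, -0.0019), |rvec| = θ = 0.29947 rad = 17.158°
Rodrigues: sinθ=0.29501, 1−cosθ=0.04451; R = I + sinθ·[k]× + (1−cosθ)·[k]×²:
    [+0.97969 -0.02030 +0.19950]
    [-0.02404 +0.97580 +0.21732]
    [-0.19908 -0.21771 +0.95550]
t = (-0.1570, -0.0955, 0.6071) m
M0: Pc = R·M0+t = (-0.19850, -0.05401, +0.60633); u = 856.7·(-0.19850)/0.60633 + 319.9 = 39.4336, v = 545.1·(-0.05401)/0.60633 + 248.8 = 200.2471
M1: Pc = R·M1+t = (-0.11719, -0.05600, +0.58980); u = 856.7·(-0.11719)/0.58980 + 319.9 = 149.6864, v = 545.1·(-0.05600)/0.58980 + 248.8 = 197.0428
M2: Pc = R·M2+t = (-0.11550, -0.13699, +0.60787); u = 856.7·(-0.11550)/0.60787 + 319.9 = 157.1202, v = 545.1·(-0.13699)/0.60787 + 248.8 = 125.9534
M3: Pc = R·M3+t = (-0.19681, -0.13500, +0.62440); u = 856.7·(-0.19681)/0.62440 + 319.9 = 49.8614, v = 545.1·(-0.13500)/0.62440 + 248.8 = 130.9462

c0=(39.43, 200.25) c1=(149.69, 197.04) c2=(157.12, 125.95) c3=(49.86, 130.95)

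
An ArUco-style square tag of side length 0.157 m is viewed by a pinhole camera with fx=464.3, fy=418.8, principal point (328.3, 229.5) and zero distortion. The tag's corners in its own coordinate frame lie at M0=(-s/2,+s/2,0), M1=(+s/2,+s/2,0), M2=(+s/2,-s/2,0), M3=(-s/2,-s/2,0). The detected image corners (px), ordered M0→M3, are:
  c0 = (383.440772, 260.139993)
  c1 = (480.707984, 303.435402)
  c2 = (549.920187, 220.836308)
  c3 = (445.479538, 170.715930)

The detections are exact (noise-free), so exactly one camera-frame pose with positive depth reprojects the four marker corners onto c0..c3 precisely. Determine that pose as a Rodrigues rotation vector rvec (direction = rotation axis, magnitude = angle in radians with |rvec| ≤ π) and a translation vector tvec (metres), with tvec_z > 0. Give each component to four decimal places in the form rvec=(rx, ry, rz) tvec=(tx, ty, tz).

Intrinsics K: fx=464.3, fy=418.8, cx=328.3, cy=229.5
Marker side s = 0.157 m; corners in marker frame (Z=0):
  M0 = (-0.0785, +0.0785, 0)
  M1 = (+0.0785, +0.0785, 0)
  M2 = (+0.0785, -0.0785, 0)
  M3 = (-0.0785, -0.0785, 0)
Detected image corners:
  c0 = (383.440772, 260.139993) px
  c1 = (480.707984, 303.435402) px
  c2 = (549.920187, 220.836308) px
  c3 = (445.479538, 170.715930) px
Planar DLT: solve 8×8 A·h = b for H (H[2,2]=1):
  H  [+730.44837 -149.74980 +464.15765]
  H  [+342.28295 +685.47475 +241.08376]
  H  [+0.19167 +0.57775 +1.00000]
B = K⁻¹H; ‖b₁‖=1.615871, ‖b₂‖=1.615871; λ = 2/(‖b₁‖+‖b₂‖) = 0.618861, sign → tz>0 ⇒ λ=+0.618861
r₁ = λ·B[:,0] = (+0.88974,+0.44079,+0.11861); r₂ = λ·B[:,1] = (-0.45242,+0.81699,+0.35755)
r₃ = r₁×r₂ = (+0.06070,-0.37179,+0.92633); SVD([r₁ r₂ r₃]) → R = UVᵀ:
  R  [+0.88974 -0.45242 +0.06070]
  R  [+0.44079 +0.81699 -0.37179]
  R  [+0.11861 +0.35755 +0.92633]
t = (+0.18108, +0.01712, +0.61886) m
tr R = 2.633060; θ = arccos((tr R − 1)/2) = 0.615422 rad = 35.261°
axis k = ((R−Rᵀ)₃₂, (R−Rᵀ)₁₃, (R−Rᵀ)₂₁) / (2 sinθ) = (+0.631678, -0.050161, +0.773607)
rvec = θ·k = (+0.388748, -0.030870, +0.476094)

rvec=(0.3887, -0.0309, 0.4761) tvec=(0.1811, 0.0171, 0.6189)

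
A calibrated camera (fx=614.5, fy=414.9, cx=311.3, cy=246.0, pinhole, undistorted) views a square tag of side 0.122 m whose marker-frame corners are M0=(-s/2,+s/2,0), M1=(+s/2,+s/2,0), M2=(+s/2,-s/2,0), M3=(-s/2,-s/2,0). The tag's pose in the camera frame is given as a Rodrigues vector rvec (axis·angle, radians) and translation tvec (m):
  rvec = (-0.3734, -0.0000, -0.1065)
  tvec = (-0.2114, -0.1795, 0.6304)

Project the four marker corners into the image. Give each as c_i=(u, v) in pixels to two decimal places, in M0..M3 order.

c0=(42.29, 166.23) c1=(165.68, 157.92) c2=(163.67, 92.24) c3=(48.68, 99.75)

Intrinsics K: fx=614.5, fy=414.9, cx=311.3, cy=246.0
Marker side s = 0.122 m; corners in marker frame (Z=0):
  M0 = (-0.0610, +0.0610, 0)
  M1 = (+0.0610, +0.0610, 0)
  M2 = (+0.0610, -0.0610, 0)
  M3 = (-0.0610, -0.0610, 0)
rvec = (-0.3734, -0.0000, -0.1065), |rvec| = θ = 0.38829 rad = 22.247°
Rodrigues: sinθ=0.37861, 1−cosθ=0.07444; R = I + sinθ·[k]× + (1−cosθ)·[k]×²:
    [+0.99440 +0.10384 +0.01963]
    [-0.10384 +0.92556 +0.36409]
    [+0.01963 -0.36409 +0.93116]
t = (-0.2114, -0.1795, 0.6304) m
M0: Pc = R·M0+t = (-0.26572, -0.11671, +0.60699); u = 614.5·(-0.26572)/0.60699 + 311.3 = 42.2897, v = 414.9·(-0.11671)/0.60699 + 246.0 = 166.2272
M1: Pc = R·M1+t = (-0.14441, -0.12938, +0.60939); u = 614.5·(-0.14441)/0.60939 + 311.3 = 165.6816, v = 414.9·(-0.12938)/0.60939 + 246.0 = 157.9152
M2: Pc = R·M2+t = (-0.15708, -0.24229, +0.65381); u = 614.5·(-0.15708)/0.65381 + 311.3 = 163.6674, v = 414.9·(-0.24229)/0.65381 + 246.0 = 92.2428
M3: Pc = R·M3+t = (-0.27839, -0.22962, +0.65141); u = 614.5·(-0.27839)/0.65141 + 311.3 = 48.6820, v = 414.9·(-0.22962)/0.65141 + 246.0 = 99.7465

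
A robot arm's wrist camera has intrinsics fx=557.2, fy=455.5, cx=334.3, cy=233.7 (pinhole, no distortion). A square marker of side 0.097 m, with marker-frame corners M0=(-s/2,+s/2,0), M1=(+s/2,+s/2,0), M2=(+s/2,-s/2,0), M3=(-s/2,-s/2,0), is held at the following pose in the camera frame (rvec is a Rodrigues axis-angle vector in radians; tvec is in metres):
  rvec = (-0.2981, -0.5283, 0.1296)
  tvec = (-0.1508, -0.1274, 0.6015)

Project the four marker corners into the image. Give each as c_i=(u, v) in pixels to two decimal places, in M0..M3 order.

Intrinsics K: fx=557.2, fy=455.5, cx=334.3, cy=233.7
Marker side s = 0.097 m; corners in marker frame (Z=0):
  M0 = (-0.0485, +0.0485, 0)
  M1 = (+0.0485, +0.0485, 0)
  M2 = (+0.0485, -0.0485, 0)
  M3 = (-0.0485, -0.0485, 0)
rvec = (-0.2981, -0.5283, 0.1296), |rvec| = θ = 0.62029 rad = 35.540°
Rodrigues: sinθ=0.58127, 1−cosθ=0.18629; R = I + sinθ·[k]× + (1−cosθ)·[k]×²:
    [+0.85673 -0.04520 -0.51377]
    [+0.19770 +0.94884 +0.24620]
    [+0.47636 -0.31250 +0.82184]
t = (-0.1508, -0.1274, 0.6015) m
M0: Pc = R·M0+t = (-0.19454, -0.09097, +0.56324); u = 557.2·(-0.19454)/0.56324 + 334.3 = 141.8426, v = 455.5·(-0.09097)/0.56324 + 233.7 = 160.1317
M1: Pc = R·M1+t = (-0.11144, -0.07179, +0.60945); u = 557.2·(-0.11144)/0.60945 + 334.3 = 232.4133, v = 455.5·(-0.07179)/0.60945 + 233.7 = 180.0422
M2: Pc = R·M2+t = (-0.10706, -0.16383, +0.63976); u = 557.2·(-0.10706)/0.63976 + 334.3 = 241.0591, v = 455.5·(-0.16383)/0.63976 + 233.7 = 117.0550
M3: Pc = R·M3+t = (-0.19016, -0.18301, +0.59355); u = 557.2·(-0.19016)/0.59355 + 334.3 = 155.7869, v = 455.5·(-0.18301)/0.59355 + 233.7 = 93.2579

c0=(141.84, 160.13) c1=(232.41, 180.04) c2=(241.06, 117.05) c3=(155.79, 93.26)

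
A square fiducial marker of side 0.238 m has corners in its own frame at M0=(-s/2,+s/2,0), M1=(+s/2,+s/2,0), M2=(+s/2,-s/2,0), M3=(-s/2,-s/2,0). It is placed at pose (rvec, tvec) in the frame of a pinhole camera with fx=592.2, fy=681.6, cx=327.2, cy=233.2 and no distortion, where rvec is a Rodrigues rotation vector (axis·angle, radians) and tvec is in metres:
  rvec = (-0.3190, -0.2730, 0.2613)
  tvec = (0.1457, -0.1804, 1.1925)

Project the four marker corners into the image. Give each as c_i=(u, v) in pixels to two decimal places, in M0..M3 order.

Intrinsics K: fx=592.2, fy=681.6, cx=327.2, cy=233.2
Marker side s = 0.238 m; corners in marker frame (Z=0):
  M0 = (-0.1190, +0.1190, 0)
  M1 = (+0.1190, +0.1190, 0)
  M2 = (+0.1190, -0.1190, 0)
  M3 = (-0.1190, -0.1190, 0)
rvec = (-0.3190, -0.2730, 0.2613), |rvec| = θ = 0.49454 rad = 28.335°
Rodrigues: sinθ=0.47462, 1−cosθ=0.11981; R = I + sinθ·[k]× + (1−cosθ)·[k]×²:
    [+0.93004 -0.20812 -0.30284]
    [+0.29344 +0.91670 +0.27121]
    [+0.22117 -0.34110 +0.91364]
t = (0.1457, -0.1804, 1.1925) m
M0: Pc = R·M0+t = (+0.01026, -0.10623, +1.12559); u = 592.2·(+0.01026)/1.12559 + 327.2 = 332.5978, v = 681.6·(-0.10623)/1.12559 + 233.2 = 168.8711
M1: Pc = R·M1+t = (+0.23161, -0.03639, +1.17823); u = 592.2·(+0.23161)/1.17823 + 327.2 = 443.6111, v = 681.6·(-0.03639)/1.17823 + 233.2 = 212.1467
M2: Pc = R·M2+t = (+0.28114, -0.25457, +1.25941); u = 592.2·(+0.28114)/1.25941 + 327.2 = 459.3979, v = 681.6·(-0.25457)/1.25941 + 233.2 = 95.4266
M3: Pc = R·M3+t = (+0.05979, -0.32441, +1.20677); u = 592.2·(+0.05979)/1.20677 + 327.2 = 356.5413, v = 681.6·(-0.32441)/1.20677 + 233.2 = 49.9709

c0=(332.60, 168.87) c1=(443.61, 212.15) c2=(459.40, 95.43) c3=(356.54, 49.97)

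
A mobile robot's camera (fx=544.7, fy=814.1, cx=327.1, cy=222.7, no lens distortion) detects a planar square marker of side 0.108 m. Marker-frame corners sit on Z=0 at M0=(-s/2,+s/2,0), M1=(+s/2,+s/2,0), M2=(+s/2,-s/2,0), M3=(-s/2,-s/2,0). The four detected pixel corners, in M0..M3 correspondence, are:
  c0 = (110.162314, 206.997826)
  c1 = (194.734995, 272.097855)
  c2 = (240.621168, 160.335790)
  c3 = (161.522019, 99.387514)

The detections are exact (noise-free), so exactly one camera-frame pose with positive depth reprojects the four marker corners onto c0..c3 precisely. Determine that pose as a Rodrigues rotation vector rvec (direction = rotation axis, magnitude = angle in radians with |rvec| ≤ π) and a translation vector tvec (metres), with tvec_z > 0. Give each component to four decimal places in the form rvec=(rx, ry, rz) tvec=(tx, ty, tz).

Intrinsics K: fx=544.7, fy=814.1, cx=327.1, cy=222.7
Marker side s = 0.108 m; corners in marker frame (Z=0):
  M0 = (-0.0540, +0.0540, 0)
  M1 = (+0.0540, +0.0540, 0)
  M2 = (+0.0540, -0.0540, 0)
  M3 = (-0.0540, -0.0540, 0)
Detected image corners:
  c0 = (110.162314, 206.997826) px
  c1 = (194.734995, 272.097855) px
  c2 = (240.621168, 160.335790) px
  c3 = (161.522019, 99.387514) px
Planar DLT: solve 8×8 A·h = b for H (H[2,2]=1):
  H  [+757.60290 -559.25405 +177.57887]
  H  [+583.65555 +901.66868 +182.88452]
  H  [+0.00400 -0.61692 +1.00000]
B = K⁻¹H; ‖b₁‖=1.562134, ‖b₂‖=1.562134; λ = 2/(‖b₁‖+‖b₂‖) = 0.640150, sign → tz>0 ⇒ λ=+0.640150
r₁ = λ·B[:,0] = (+0.88882,+0.45824,+0.00256); r₂ = λ·B[:,1] = (-0.42010,+0.81704,-0.39492)
r₃ = r₁×r₂ = (-0.18306,+0.34994,+0.91871); SVD([r₁ r₂ r₃]) → R = UVᵀ:
  R  [+0.88882 -0.42010 -0.18306]
  R  [+0.45824 +0.81704 +0.34994]
  R  [+0.00256 -0.39492 +0.91871]
t = (-0.17572, -0.03131, +0.64015) m
tr R = 2.624574; θ = arccos((tr R − 1)/2) = 0.622734 rad = 35.680°
axis k = ((R−Rᵀ)₃₂, (R−Rᵀ)₁₃, (R−Rᵀ)₂₁) / (2 sinθ) = (-0.638535, -0.159127, +0.752962)
rvec = θ·k = (-0.397638, -0.099094, +0.468895)

rvec=(-0.3976, -0.0991, 0.4689) tvec=(-0.1757, -0.0313, 0.6401)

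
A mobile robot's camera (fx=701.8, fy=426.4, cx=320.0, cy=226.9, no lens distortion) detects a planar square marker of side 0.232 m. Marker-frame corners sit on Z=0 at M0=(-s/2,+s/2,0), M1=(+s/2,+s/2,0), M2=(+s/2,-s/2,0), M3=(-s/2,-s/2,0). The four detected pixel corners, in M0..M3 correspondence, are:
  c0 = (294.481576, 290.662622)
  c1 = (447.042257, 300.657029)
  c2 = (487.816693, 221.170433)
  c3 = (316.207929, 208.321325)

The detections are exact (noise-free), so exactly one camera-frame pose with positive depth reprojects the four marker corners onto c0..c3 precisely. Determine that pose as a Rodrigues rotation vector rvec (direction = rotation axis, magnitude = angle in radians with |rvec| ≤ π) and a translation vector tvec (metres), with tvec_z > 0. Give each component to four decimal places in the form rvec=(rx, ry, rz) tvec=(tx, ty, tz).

Intrinsics K: fx=701.8, fy=426.4, cx=320.0, cy=226.9
Marker side s = 0.232 m; corners in marker frame (Z=0):
  M0 = (-0.1160, +0.1160, 0)
  M1 = (+0.1160, +0.1160, 0)
  M2 = (+0.1160, -0.1160, 0)
  M3 = (-0.1160, -0.1160, 0)
Detected image corners:
  c0 = (294.481576, 290.662622) px
  c1 = (447.042257, 300.657029) px
  c2 = (487.816693, 221.170433) px
  c3 = (316.207929, 208.321325) px
Planar DLT: solve 8×8 A·h = b for H (H[2,2]=1):
  H  [+726.46245 +66.49342 +386.17892]
  H  [+68.87581 +481.84293 +257.70302]
  H  [+0.07843 +0.52167 +1.00000]
B = K⁻¹H; ‖b₁‖=1.009584, ‖b₂‖=1.009584; λ = 2/(‖b₁‖+‖b₂‖) = 0.990507, sign → tz>0 ⇒ λ=+0.990507
r₁ = λ·B[:,0] = (+0.98989,+0.11865,+0.07769); r₂ = λ·B[:,1] = (-0.14176,+0.84434,+0.51672)
r₃ = r₁×r₂ = (-0.00428,-0.52251,+0.85262); SVD([r₁ r₂ r₃]) → R = UVᵀ:
  R  [+0.98989 -0.14176 -0.00428]
  R  [+0.11865 +0.84434 -0.52251]
  R  [+0.07769 +0.51672 +0.85262]
t = (+0.09340, +0.07155, +0.99051) m
tr R = 2.686852; θ = arccos((tr R − 1)/2) = 0.567168 rad = 32.496°
axis k = ((R−Rᵀ)₃₂, (R−Rᵀ)₁₃, (R−Rᵀ)₂₁) / (2 sinθ) = (+0.967182, -0.076290, +0.242362)
rvec = θ·k = (+0.548554, -0.043269, +0.137460)

rvec=(0.5486, -0.0433, 0.1375) tvec=(0.0934, 0.0716, 0.9905)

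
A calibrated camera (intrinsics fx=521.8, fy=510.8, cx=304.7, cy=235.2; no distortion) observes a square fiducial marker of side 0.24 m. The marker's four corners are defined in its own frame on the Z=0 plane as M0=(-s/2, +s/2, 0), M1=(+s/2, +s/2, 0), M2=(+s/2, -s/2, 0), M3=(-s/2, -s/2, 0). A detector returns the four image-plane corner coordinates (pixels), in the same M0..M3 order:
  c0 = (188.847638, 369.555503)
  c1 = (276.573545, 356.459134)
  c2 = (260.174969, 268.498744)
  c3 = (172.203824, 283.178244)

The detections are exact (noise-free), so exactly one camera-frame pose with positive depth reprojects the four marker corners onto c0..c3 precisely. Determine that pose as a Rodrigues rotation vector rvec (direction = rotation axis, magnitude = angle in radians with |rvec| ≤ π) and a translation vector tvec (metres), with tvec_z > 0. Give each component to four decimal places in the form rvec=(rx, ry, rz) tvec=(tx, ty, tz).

rvec=(0.0432, 0.0955, -0.1753) tvec=(-0.2125, 0.2273, 1.3756)

Intrinsics K: fx=521.8, fy=510.8, cx=304.7, cy=235.2
Marker side s = 0.24 m; corners in marker frame (Z=0):
  M0 = (-0.1200, +0.1200, 0)
  M1 = (+0.1200, +0.1200, 0)
  M2 = (+0.1200, -0.1200, 0)
  M3 = (-0.1200, -0.1200, 0)
Detected image corners:
  c0 = (188.847638, 369.555503) px
  c1 = (276.573545, 356.459134) px
  c2 = (260.174969, 268.498744) px
  c3 = (172.203824, 283.178244) px
Planar DLT: solve 8×8 A·h = b for H (H[2,2]=1):
  H  [+349.94700 +74.47883 +224.09710]
  H  [-80.75042 +371.19603 +319.61396]
  H  [-0.07167 +0.02511 +1.00000]
B = K⁻¹H; ‖b₁‖=0.726944, ‖b₂‖=0.726944; λ = 2/(‖b₁‖+‖b₂‖) = 1.375621, sign → tz>0 ⇒ λ=+1.375621
r₁ = λ·B[:,0] = (+0.98014,-0.17207,-0.09859); r₂ = λ·B[:,1] = (+0.17618,+0.98375,+0.03454)
r₃ = r₁×r₂ = (+0.09105,-0.05123,+0.99453); SVD([r₁ r₂ r₃]) → R = UVᵀ:
  R  [+0.98014 +0.17618 +0.09105]
  R  [-0.17207 +0.98375 -0.05123]
  R  [-0.09859 +0.03454 +0.99453]
t = (-0.21249, +0.22733, +1.37562) m
tr R = 2.958419; θ = arccos((tr R − 1)/2) = 0.204270 rad = 11.704°
axis k = ((R−Rᵀ)₃₂, (R−Rᵀ)₁₃, (R−Rᵀ)₂₁) / (2 sinθ) = (+0.211410, +0.467443, -0.858372)
rvec = θ·k = (+0.043185, +0.095485, -0.175340)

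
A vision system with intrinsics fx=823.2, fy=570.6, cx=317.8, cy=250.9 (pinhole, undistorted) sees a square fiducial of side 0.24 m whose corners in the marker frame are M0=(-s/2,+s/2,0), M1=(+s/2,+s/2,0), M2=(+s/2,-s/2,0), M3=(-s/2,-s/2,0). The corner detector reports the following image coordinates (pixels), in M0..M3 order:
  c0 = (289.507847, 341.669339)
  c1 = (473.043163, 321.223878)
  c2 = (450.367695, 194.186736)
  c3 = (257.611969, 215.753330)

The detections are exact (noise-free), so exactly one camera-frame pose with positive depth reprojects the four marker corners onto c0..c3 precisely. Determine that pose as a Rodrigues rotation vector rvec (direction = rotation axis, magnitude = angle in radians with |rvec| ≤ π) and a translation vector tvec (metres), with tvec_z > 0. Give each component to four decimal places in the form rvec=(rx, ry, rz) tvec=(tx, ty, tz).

Intrinsics K: fx=823.2, fy=570.6, cx=317.8, cy=250.9
Marker side s = 0.24 m; corners in marker frame (Z=0):
  M0 = (-0.1200, +0.1200, 0)
  M1 = (+0.1200, +0.1200, 0)
  M2 = (+0.1200, -0.1200, 0)
  M3 = (-0.1200, -0.1200, 0)
Detected image corners:
  c0 = (289.507847, 341.669339) px
  c1 = (473.043163, 321.223878) px
  c2 = (450.367695, 194.186736) px
  c3 = (257.611969, 215.753330) px
Planar DLT: solve 8×8 A·h = b for H (H[2,2]=1):
  H  [+782.38357 +188.92313 +367.93437]
  H  [-88.25891 +581.86644 +269.76484]
  H  [-0.00295 +0.20462 +1.00000]
B = K⁻¹H; ‖b₁‖=0.963843, ‖b₂‖=0.963843; λ = 2/(‖b₁‖+‖b₂‖) = 1.037513, sign → tz>0 ⇒ λ=+1.037513
r₁ = λ·B[:,0] = (+0.98725,-0.15913,-0.00306); r₂ = λ·B[:,1] = (+0.15615,+0.96465,+0.21230)
r₃ = r₁×r₂ = (-0.03083,-0.21007,+0.97720); SVD([r₁ r₂ r₃]) → R = UVᵀ:
  R  [+0.98725 +0.15615 -0.03083]
  R  [-0.15913 +0.96465 -0.21007]
  R  [-0.00306 +0.21230 +0.97720]
t = (+0.06319, +0.03430, +1.03751) m
tr R = 2.929101; θ = arccos((tr R − 1)/2) = 0.267062 rad = 15.302°
axis k = ((R−Rᵀ)₃₂, (R−Rᵀ)₁₃, (R−Rᵀ)₂₁) / (2 sinθ) = (+0.800248, -0.052617, -0.597356)
rvec = θ·k = (+0.213716, -0.014052, -0.159531)

rvec=(0.2137, -0.0141, -0.1595) tvec=(0.0632, 0.0343, 1.0375)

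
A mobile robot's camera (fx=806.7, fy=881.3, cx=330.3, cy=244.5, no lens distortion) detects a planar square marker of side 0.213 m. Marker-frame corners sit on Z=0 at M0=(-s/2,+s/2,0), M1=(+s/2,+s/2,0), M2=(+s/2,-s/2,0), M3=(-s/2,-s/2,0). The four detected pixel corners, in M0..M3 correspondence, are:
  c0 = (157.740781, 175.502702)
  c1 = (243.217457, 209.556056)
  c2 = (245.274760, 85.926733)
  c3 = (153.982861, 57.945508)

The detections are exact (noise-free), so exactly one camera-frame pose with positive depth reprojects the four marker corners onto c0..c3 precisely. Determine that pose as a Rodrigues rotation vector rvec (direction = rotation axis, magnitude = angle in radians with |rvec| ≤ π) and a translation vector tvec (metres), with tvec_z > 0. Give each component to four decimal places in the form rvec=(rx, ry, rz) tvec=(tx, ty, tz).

rvec=(0.4446, 0.5589, 0.2027) tvec=(-0.2403, -0.1850, 1.4714)

Intrinsics K: fx=806.7, fy=881.3, cx=330.3, cy=244.5
Marker side s = 0.213 m; corners in marker frame (Z=0):
  M0 = (-0.1065, +0.1065, 0)
  M1 = (+0.1065, +0.1065, 0)
  M2 = (+0.1065, -0.1065, 0)
  M3 = (-0.1065, -0.1065, 0)
Detected image corners:
  c0 = (157.740781, 175.502702) px
  c1 = (243.217457, 209.556056) px
  c2 = (245.274760, 85.926733) px
  c3 = (153.982861, 57.945508) px
Planar DLT: solve 8×8 A·h = b for H (H[2,2]=1):
  H  [+351.15346 +66.85756 +198.57789]
  H  [+104.22599 +606.93379 +133.71295]
  H  [-0.31663 +0.31194 +1.00000]
B = K⁻¹H; ‖b₁‖=0.679624, ‖b₂‖=0.679624; λ = 2/(‖b₁‖+‖b₂‖) = 1.471402, sign → tz>0 ⇒ λ=+1.471402
r₁ = λ·B[:,0] = (+0.83125,+0.30327,-0.46589); r₂ = λ·B[:,1] = (-0.06599,+0.88599,+0.45899)
r₃ = r₁×r₂ = (+0.55197,-0.35080,+0.75649); SVD([r₁ r₂ r₃]) → R = UVᵀ:
  R  [+0.83125 -0.06599 +0.55197]
  R  [+0.30327 +0.88599 -0.35080]
  R  [-0.46589 +0.45899 +0.75649]
t = (-0.24026, -0.18497, +1.47140) m
tr R = 2.473727; θ = arccos((tr R − 1)/2) = 0.742377 rad = 42.535°
axis k = ((R−Rᵀ)₃₂, (R−Rᵀ)₁₃, (R−Rᵀ)₂₁) / (2 sinθ) = (+0.598918, +0.752804, +0.273098)
rvec = θ·k = (+0.444623, +0.558865, +0.202742)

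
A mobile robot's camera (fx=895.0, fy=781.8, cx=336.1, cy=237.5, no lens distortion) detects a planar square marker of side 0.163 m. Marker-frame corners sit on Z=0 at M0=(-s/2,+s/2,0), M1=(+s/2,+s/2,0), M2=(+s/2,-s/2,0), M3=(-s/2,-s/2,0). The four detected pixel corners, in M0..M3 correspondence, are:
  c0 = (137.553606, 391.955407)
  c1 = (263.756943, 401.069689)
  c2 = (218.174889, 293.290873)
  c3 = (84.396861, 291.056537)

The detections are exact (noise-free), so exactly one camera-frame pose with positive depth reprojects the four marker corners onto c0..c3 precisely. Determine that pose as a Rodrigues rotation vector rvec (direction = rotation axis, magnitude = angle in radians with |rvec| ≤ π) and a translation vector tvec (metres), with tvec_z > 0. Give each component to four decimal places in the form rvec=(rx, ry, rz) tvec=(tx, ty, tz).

Intrinsics K: fx=895.0, fy=781.8, cx=336.1, cy=237.5
Marker side s = 0.163 m; corners in marker frame (Z=0):
  M0 = (-0.0815, +0.0815, 0)
  M1 = (+0.0815, +0.0815, 0)
  M2 = (+0.0815, -0.0815, 0)
  M3 = (-0.0815, -0.0815, 0)
Detected image corners:
  c0 = (137.553606, 391.955407) px
  c1 = (263.756943, 401.069689) px
  c2 = (218.174889, 293.290873) px
  c3 = (84.396861, 291.056537) px
Planar DLT: solve 8×8 A·h = b for H (H[2,2]=1):
  H  [+720.32044 +395.54002 +174.72735]
  H  [-113.36151 +819.08647 +346.46208]
  H  [-0.43291 +0.52191 +1.00000]
B = K⁻¹H; ‖b₁‖=1.059933, ‖b₂‖=1.059933; λ = 2/(‖b₁‖+‖b₂‖) = 0.943456, sign → tz>0 ⇒ λ=+0.943456
r₁ = λ·B[:,0] = (+0.91270,-0.01272,-0.40843); r₂ = λ·B[:,1] = (+0.23204,+0.83887,+0.49240)
r₃ = r₁×r₂ = (+0.33636,-0.54419,+0.76859); SVD([r₁ r₂ r₃]) → R = UVᵀ:
  R  [+0.91270 +0.23204 +0.33636]
  R  [-0.01272 +0.83887 -0.54419]
  R  [-0.40843 +0.49240 +0.76859]
t = (-0.17011, +0.13149, +0.94346) m
tr R = 2.520154; θ = arccos((tr R − 1)/2) = 0.707365 rad = 40.529°
axis k = ((R−Rᵀ)₃₂, (R−Rᵀ)₁₃, (R−Rᵀ)₂₁) / (2 sinθ) = (+0.797576, +0.573065, -0.188332)
rvec = θ·k = (+0.564177, +0.405366, -0.133220)

rvec=(0.5642, 0.4054, -0.1332) tvec=(-0.1701, 0.1315, 0.9435)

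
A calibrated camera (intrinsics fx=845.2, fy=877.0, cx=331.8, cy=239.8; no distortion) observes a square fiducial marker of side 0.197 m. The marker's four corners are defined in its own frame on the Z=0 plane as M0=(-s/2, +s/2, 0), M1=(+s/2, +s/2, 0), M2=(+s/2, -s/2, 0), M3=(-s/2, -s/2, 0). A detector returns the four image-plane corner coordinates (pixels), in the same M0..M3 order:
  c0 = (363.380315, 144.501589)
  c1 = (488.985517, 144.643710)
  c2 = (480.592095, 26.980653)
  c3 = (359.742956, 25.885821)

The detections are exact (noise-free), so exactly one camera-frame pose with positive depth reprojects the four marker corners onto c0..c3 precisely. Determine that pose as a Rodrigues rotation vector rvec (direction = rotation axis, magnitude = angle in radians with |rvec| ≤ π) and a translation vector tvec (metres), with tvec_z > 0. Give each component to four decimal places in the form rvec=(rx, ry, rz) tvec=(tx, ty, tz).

rvec=(-0.2693, -0.0553, -0.0126) tvec=(0.1453, -0.2377, 1.3413)

Intrinsics K: fx=845.2, fy=877.0, cx=331.8, cy=239.8
Marker side s = 0.197 m; corners in marker frame (Z=0):
  M0 = (-0.0985, +0.0985, 0)
  M1 = (+0.0985, +0.0985, 0)
  M2 = (+0.0985, -0.0985, 0)
  M3 = (-0.0985, -0.0985, 0)
Detected image corners:
  c0 = (363.380315, 144.501589) px
  c1 = (488.985517, 144.643710) px
  c2 = (480.592095, 26.980653) px
  c3 = (359.742956, 25.885821) px
Planar DLT: solve 8×8 A·h = b for H (H[2,2]=1):
  H  [+643.04471 -53.18990 +423.37130]
  H  [+6.77535 +582.75568 +84.35238]
  H  [+0.04197 -0.19797 +1.00000]
B = K⁻¹H; ‖b₁‖=0.745535, ‖b₂‖=0.745535; λ = 2/(‖b₁‖+‖b₂‖) = 1.341319, sign → tz>0 ⇒ λ=+1.341319
r₁ = λ·B[:,0] = (+0.99840,-0.00503,+0.05630); r₂ = λ·B[:,1] = (+0.01983,+0.96390,-0.26554)
r₃ = r₁×r₂ = (-0.05293,+0.26623,+0.96246); SVD([r₁ r₂ r₃]) → R = UVᵀ:
  R  [+0.99840 +0.01983 -0.05293]
  R  [-0.00503 +0.96390 +0.26623]
  R  [+0.05630 -0.26554 +0.96246]
t = (+0.14532, -0.23775, +1.34132) m
tr R = 2.924754; θ = arccos((tr R − 1)/2) = 0.275178 rad = 15.767°
axis k = ((R−Rᵀ)₃₂, (R−Rᵀ)₁₃, (R−Rᵀ)₂₁) / (2 sinθ) = (-0.978524, -0.200993, -0.045748)
rvec = θ·k = (-0.269269, -0.055309, -0.012589)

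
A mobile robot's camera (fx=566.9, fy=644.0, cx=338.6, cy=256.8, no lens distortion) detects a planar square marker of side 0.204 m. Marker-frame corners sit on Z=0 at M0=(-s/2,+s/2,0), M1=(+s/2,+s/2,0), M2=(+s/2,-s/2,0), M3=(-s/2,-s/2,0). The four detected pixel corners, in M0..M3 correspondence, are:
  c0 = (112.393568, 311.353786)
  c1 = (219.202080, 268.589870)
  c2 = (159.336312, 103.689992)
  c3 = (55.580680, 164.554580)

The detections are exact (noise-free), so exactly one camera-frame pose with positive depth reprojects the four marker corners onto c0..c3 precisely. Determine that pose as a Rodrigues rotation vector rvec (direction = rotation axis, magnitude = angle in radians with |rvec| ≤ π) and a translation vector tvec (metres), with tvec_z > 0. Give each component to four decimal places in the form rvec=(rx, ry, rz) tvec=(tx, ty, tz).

Intrinsics K: fx=566.9, fy=644.0, cx=338.6, cy=256.8
Marker side s = 0.204 m; corners in marker frame (Z=0):
  M0 = (-0.1020, +0.1020, 0)
  M1 = (+0.1020, +0.1020, 0)
  M2 = (+0.1020, -0.1020, 0)
  M3 = (-0.1020, -0.1020, 0)
Detected image corners:
  c0 = (112.393568, 311.353786) px
  c1 = (219.202080, 268.589870) px
  c2 = (159.336312, 103.689992) px
  c3 = (55.580680, 164.554580) px
Planar DLT: solve 8×8 A·h = b for H (H[2,2]=1):
  H  [+445.06330 +305.57772 +134.26802]
  H  [-363.73380 +792.64918 +214.58630]
  H  [-0.52066 +0.14637 +1.00000]
B = K⁻¹H; ‖b₁‖=1.264922, ‖b₂‖=1.264922; λ = 2/(‖b₁‖+‖b₂‖) = 0.790562, sign → tz>0 ⇒ λ=+0.790562
r₁ = λ·B[:,0] = (+0.86651,-0.28238,-0.41162); r₂ = λ·B[:,1] = (+0.35703,+0.92690,+0.11571)
r₃ = r₁×r₂ = (+0.34885,-0.24722,+0.90398); SVD([r₁ r₂ r₃]) → R = UVᵀ:
  R  [+0.86651 +0.35703 +0.34885]
  R  [-0.28238 +0.92690 -0.24722]
  R  [-0.41162 +0.11571 +0.90398]
t = (-0.28495, -0.05182, +0.79056) m
tr R = 2.697389; θ = arccos((tr R − 1)/2) = 0.557284 rad = 31.930°
axis k = ((R−Rᵀ)₃₂, (R−Rᵀ)₁₃, (R−Rᵀ)₂₁) / (2 sinθ) = (+0.343116, +0.718936, -0.604485)
rvec = θ·k = (+0.191213, +0.400652, -0.336870)

rvec=(0.1912, 0.4007, -0.3369) tvec=(-0.2849, -0.0518, 0.7906)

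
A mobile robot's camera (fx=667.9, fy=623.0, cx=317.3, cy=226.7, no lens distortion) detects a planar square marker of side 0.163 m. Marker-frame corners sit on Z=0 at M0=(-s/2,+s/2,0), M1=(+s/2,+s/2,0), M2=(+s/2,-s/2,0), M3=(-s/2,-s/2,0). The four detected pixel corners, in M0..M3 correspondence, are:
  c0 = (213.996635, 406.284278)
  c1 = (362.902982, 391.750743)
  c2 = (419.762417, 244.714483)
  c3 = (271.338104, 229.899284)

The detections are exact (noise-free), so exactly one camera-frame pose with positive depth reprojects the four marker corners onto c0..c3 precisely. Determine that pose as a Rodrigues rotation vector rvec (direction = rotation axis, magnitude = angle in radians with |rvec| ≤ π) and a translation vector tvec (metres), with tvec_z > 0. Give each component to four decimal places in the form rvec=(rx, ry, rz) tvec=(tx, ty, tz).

rvec=(0.3287, -0.6585, 0.2138) tvec=(0.0047, 0.0854, 0.5654)

Intrinsics K: fx=667.9, fy=623.0, cx=317.3, cy=226.7
Marker side s = 0.163 m; corners in marker frame (Z=0):
  M0 = (-0.0815, +0.0815, 0)
  M1 = (+0.0815, +0.0815, 0)
  M2 = (+0.0815, -0.0815, 0)
  M3 = (-0.0815, -0.0815, 0)
Detected image corners:
  c0 = (213.996635, 406.284278) px
  c1 = (362.902982, 391.750743) px
  c2 = (419.762417, 244.714483) px
  c3 = (271.338104, 229.899284) px
Planar DLT: solve 8×8 A·h = b for H (H[2,2]=1):
  H  [+1264.95141 -220.95791 +322.79469]
  H  [+352.01180 +1113.61410 +320.85472]
  H  [+1.11308 +0.40763 +1.00000]
B = K⁻¹H; ‖b₁‖=1.768651, ‖b₂‖=1.768651; λ = 2/(‖b₁‖+‖b₂‖) = 0.565403, sign → tz>0 ⇒ λ=+0.565403
r₁ = λ·B[:,0] = (+0.77185,+0.09046,+0.62934); r₂ = λ·B[:,1] = (-0.29654,+0.92679,+0.23047)
r₃ = r₁×r₂ = (-0.56242,-0.36451,+0.74217); SVD([r₁ r₂ r₃]) → R = UVᵀ:
  R  [+0.77185 -0.29654 -0.56242]
  R  [+0.09046 +0.92679 -0.36451]
  R  [+0.62934 +0.23047 +0.74217]
t = (+0.00465, +0.08545, +0.56540) m
tr R = 2.440815; θ = arccos((tr R − 1)/2) = 0.766407 rad = 43.912°
axis k = ((R−Rᵀ)₃₂, (R−Rᵀ)₁₃, (R−Rᵀ)₂₁) / (2 sinθ) = (+0.428942, -0.859166, +0.279001)
rvec = θ·k = (+0.328744, -0.658471, +0.213828)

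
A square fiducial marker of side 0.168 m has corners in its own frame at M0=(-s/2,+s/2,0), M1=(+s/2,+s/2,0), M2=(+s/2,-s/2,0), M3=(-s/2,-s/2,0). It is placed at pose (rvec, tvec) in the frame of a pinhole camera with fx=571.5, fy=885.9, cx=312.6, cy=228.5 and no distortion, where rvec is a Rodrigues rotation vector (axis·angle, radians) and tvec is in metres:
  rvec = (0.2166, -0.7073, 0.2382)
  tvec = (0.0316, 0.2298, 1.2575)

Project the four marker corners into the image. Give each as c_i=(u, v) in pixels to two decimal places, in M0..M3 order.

c0=(286.97, 446.20) c1=(342.49, 443.87) c2=(364.13, 338.52) c3=(309.73, 331.05)

Intrinsics K: fx=571.5, fy=885.9, cx=312.6, cy=228.5
Marker side s = 0.168 m; corners in marker frame (Z=0):
  M0 = (-0.0840, +0.0840, 0)
  M1 = (+0.0840, +0.0840, 0)
  M2 = (+0.0840, -0.0840, 0)
  M3 = (-0.0840, -0.0840, 0)
rvec = (0.2166, -0.7073, 0.2382), |rvec| = θ = 0.77713 rad = 44.526°
Rodrigues: sinθ=0.70123, 1−cosθ=0.28707; R = I + sinθ·[k]× + (1−cosθ)·[k]×²:
    [+0.73523 -0.28776 -0.61370]
    [+0.14212 +0.95073 -0.27553]
    [+0.66275 +0.11536 +0.73990]
t = (0.0316, 0.2298, 1.2575) m
M0: Pc = R·M0+t = (-0.05433, +0.29772, +1.21152); u = 571.5·(-0.05433)/1.21152 + 312.6 = 286.9708, v = 885.9·(+0.29772)/1.21152 + 228.5 = 446.2045
M1: Pc = R·M1+t = (+0.06919, +0.32160, +1.32286); u = 571.5·(+0.06919)/1.32286 + 312.6 = 342.4903, v = 885.9·(+0.32160)/1.32286 + 228.5 = 443.8699
M2: Pc = R·M2+t = (+0.11753, +0.16188, +1.30348); u = 571.5·(+0.11753)/1.30348 + 312.6 = 364.1306, v = 885.9·(+0.16188)/1.30348 + 228.5 = 338.5180
M3: Pc = R·M3+t = (-0.00599, +0.13800, +1.19214); u = 571.5·(-0.00599)/1.19214 + 312.6 = 309.7296, v = 885.9·(+0.13800)/1.19214 + 228.5 = 331.0511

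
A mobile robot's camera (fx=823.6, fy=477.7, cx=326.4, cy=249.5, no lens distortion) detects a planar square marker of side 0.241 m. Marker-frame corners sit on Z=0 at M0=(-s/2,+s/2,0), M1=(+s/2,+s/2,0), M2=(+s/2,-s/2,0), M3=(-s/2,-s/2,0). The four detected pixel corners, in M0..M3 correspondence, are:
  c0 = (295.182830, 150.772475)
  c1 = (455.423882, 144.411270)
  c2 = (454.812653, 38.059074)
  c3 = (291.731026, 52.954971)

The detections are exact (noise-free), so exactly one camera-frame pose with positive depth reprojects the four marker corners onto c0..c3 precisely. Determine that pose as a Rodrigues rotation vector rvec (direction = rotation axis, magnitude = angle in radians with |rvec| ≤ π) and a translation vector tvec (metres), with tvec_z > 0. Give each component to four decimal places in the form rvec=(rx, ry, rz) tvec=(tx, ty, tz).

Intrinsics K: fx=823.6, fy=477.7, cx=326.4, cy=249.5
Marker side s = 0.241 m; corners in marker frame (Z=0):
  M0 = (-0.1205, +0.1205, 0)
  M1 = (+0.1205, +0.1205, 0)
  M2 = (+0.1205, -0.1205, 0)
  M3 = (-0.1205, -0.1205, 0)
Detected image corners:
  c0 = (295.182830, 150.772475) px
  c1 = (455.423882, 144.411270) px
  c2 = (454.812653, 38.059074) px
  c3 = (291.731026, 52.954971) px
Planar DLT: solve 8×8 A·h = b for H (H[2,2]=1):
  H  [+543.90435 +37.55310 +370.99642]
  H  [-76.65492 +430.31605 +97.24108]
  H  [-0.33887 +0.07717 +1.00000]
B = K⁻¹H; ‖b₁‖=0.864088, ‖b₂‖=0.864088; λ = 2/(‖b₁‖+‖b₂‖) = 1.157290, sign → tz>0 ⇒ λ=+1.157290
r₁ = λ·B[:,0] = (+0.91969,+0.01912,-0.39217); r₂ = λ·B[:,1] = (+0.01738,+0.99585,+0.08931)
r₃ = r₁×r₂ = (+0.39225,-0.08895,+0.91555); SVD([r₁ r₂ r₃]) → R = UVᵀ:
  R  [+0.91969 +0.01738 +0.39225]
  R  [+0.01912 +0.99585 -0.08895]
  R  [-0.39217 +0.08931 +0.91555]
t = (+0.06267, -0.36887, +1.15729) m
tr R = 2.831094; θ = arccos((tr R − 1)/2) = 0.413931 rad = 23.717°
axis k = ((R−Rᵀ)₃₂, (R−Rᵀ)₁₃, (R−Rᵀ)₂₁) / (2 sinθ) = (+0.221592, +0.975137, +0.002171)
rvec = θ·k = (+0.091724, +0.403640, +0.000899)

rvec=(0.0917, 0.4036, 0.0009) tvec=(0.0627, -0.3689, 1.1573)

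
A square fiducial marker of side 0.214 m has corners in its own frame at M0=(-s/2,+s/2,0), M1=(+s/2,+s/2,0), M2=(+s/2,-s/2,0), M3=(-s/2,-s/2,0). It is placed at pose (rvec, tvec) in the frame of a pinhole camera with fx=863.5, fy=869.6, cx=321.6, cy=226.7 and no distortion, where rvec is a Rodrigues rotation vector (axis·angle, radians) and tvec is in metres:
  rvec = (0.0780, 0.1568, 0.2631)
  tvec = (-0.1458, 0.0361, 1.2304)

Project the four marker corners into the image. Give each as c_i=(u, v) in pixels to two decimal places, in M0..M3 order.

c0=(132.67, 303.38) c1=(271.70, 345.52) c2=(309.60, 198.86) c3=(167.28, 159.66)

Intrinsics K: fx=863.5, fy=869.6, cx=321.6, cy=226.7
Marker side s = 0.214 m; corners in marker frame (Z=0):
  M0 = (-0.1070, +0.1070, 0)
  M1 = (+0.1070, +0.1070, 0)
  M2 = (+0.1070, -0.1070, 0)
  M3 = (-0.1070, -0.1070, 0)
rvec = (0.0780, 0.1568, 0.2631), |rvec| = θ = 0.31606 rad = 18.109°
Rodrigues: sinθ=0.31082, 1−cosθ=0.04953; R = I + sinθ·[k]× + (1−cosθ)·[k]×²:
    [+0.95349 -0.25268 +0.16438]
    [+0.26481 +0.96266 -0.05625]
    [-0.14403 +0.09716 +0.98479]
t = (-0.1458, 0.0361, 1.2304) m
M0: Pc = R·M0+t = (-0.27486, +0.11077, +1.25621); u = 863.5·(-0.27486)/1.25621 + 321.6 = 132.6654, v = 869.6·(+0.11077)/1.25621 + 226.7 = 303.3799
M1: Pc = R·M1+t = (-0.07081, +0.16744, +1.22539); u = 863.5·(-0.07081)/1.22539 + 321.6 = 271.6994, v = 869.6·(+0.16744)/1.22539 + 226.7 = 345.5237
M2: Pc = R·M2+t = (-0.01674, -0.03857, +1.20459); u = 863.5·(-0.01674)/1.20459 + 321.6 = 309.5996, v = 869.6·(-0.03857)/1.20459 + 226.7 = 198.8559
M3: Pc = R·M3+t = (-0.22079, -0.09524, +1.23541); u = 863.5·(-0.22079)/1.23541 + 321.6 = 167.2800, v = 869.6·(-0.09524)/1.23541 + 226.7 = 159.6620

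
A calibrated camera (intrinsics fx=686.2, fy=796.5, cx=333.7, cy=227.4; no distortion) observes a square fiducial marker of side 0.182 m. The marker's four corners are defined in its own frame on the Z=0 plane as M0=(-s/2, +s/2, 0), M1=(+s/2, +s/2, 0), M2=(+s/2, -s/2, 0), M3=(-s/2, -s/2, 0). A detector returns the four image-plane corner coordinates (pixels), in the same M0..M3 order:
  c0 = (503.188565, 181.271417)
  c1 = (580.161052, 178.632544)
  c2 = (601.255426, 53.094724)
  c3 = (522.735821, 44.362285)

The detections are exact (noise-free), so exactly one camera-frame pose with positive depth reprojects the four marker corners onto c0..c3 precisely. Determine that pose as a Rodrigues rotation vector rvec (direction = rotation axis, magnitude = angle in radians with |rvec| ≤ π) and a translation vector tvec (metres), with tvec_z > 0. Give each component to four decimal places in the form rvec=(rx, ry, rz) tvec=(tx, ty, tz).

Intrinsics K: fx=686.2, fy=796.5, cx=333.7, cy=227.4
Marker side s = 0.182 m; corners in marker frame (Z=0):
  M0 = (-0.0910, +0.0910, 0)
  M1 = (+0.0910, +0.0910, 0)
  M2 = (+0.0910, -0.0910, 0)
  M3 = (-0.0910, -0.0910, 0)
Detected image corners:
  c0 = (503.188565, 181.271417) px
  c1 = (580.161052, 178.632544) px
  c2 = (601.255426, 53.094724) px
  c3 = (522.735821, 44.362285) px
Planar DLT: solve 8×8 A·h = b for H (H[2,2]=1):
  H  [+686.85540 +16.39900 +553.28557]
  H  [+69.90413 +746.23995 +115.79295]
  H  [+0.47074 +0.23238 +1.00000]
B = K⁻¹H; ‖b₁‖=0.905431, ‖b₂‖=0.905431; λ = 2/(‖b₁‖+‖b₂‖) = 1.104446, sign → tz>0 ⇒ λ=+1.104446
r₁ = λ·B[:,0] = (+0.85267,-0.05150,+0.51990); r₂ = λ·B[:,1] = (-0.09841,+0.96148,+0.25665)
r₃ = r₁×r₂ = (-0.51310,-0.27000,+0.81476); SVD([r₁ r₂ r₃]) → R = UVᵀ:
  R  [+0.85267 -0.09841 -0.51310]
  R  [-0.05150 +0.96148 -0.27000]
  R  [+0.51990 +0.25665 +0.81476]
t = (+0.35343, -0.15476, +1.10445) m
tr R = 2.628911; θ = arccos((tr R − 1)/2) = 0.619006 rad = 35.466°
axis k = ((R−Rᵀ)₃₂, (R−Rᵀ)₁₃, (R−Rᵀ)₂₁) / (2 sinθ) = (+0.453832, -0.890170, +0.040426)
rvec = θ·k = (+0.280925, -0.551020, +0.025024)

rvec=(0.2809, -0.5510, 0.0250) tvec=(0.3534, -0.1548, 1.1044)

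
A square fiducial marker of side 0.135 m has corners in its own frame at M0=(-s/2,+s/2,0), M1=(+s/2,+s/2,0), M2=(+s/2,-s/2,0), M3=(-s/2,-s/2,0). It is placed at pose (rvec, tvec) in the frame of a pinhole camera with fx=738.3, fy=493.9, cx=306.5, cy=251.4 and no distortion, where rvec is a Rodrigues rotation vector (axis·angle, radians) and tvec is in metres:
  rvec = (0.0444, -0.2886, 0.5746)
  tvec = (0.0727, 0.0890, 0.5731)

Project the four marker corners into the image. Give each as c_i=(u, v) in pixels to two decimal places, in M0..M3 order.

c0=(282.54, 349.85) c1=(419.41, 403.40) c2=(509.22, 307.93) c3=(379.77, 248.37)

Intrinsics K: fx=738.3, fy=493.9, cx=306.5, cy=251.4
Marker side s = 0.135 m; corners in marker frame (Z=0):
  M0 = (-0.0675, +0.0675, 0)
  M1 = (+0.0675, +0.0675, 0)
  M2 = (+0.0675, -0.0675, 0)
  M3 = (-0.0675, -0.0675, 0)
rvec = (0.0444, -0.2886, 0.5746), |rvec| = θ = 0.64454 rad = 36.929°
Rodrigues: sinθ=0.60083, 1−cosθ=0.20062; R = I + sinθ·[k]× + (1−cosθ)·[k]×²:
    [+0.80033 -0.54182 -0.25671]
    [+0.52945 +0.83960 -0.12147]
    [+0.28135 -0.03869 +0.95882]
t = (0.0727, 0.0890, 0.5731) m
M0: Pc = R·M0+t = (-0.01790, +0.10994, +0.55150); u = 738.3·(-0.01790)/0.55150 + 306.5 = 282.5432, v = 493.9·(+0.10994)/0.55150 + 251.4 = 349.8541
M1: Pc = R·M1+t = (+0.09015, +0.18141, +0.58948); u = 738.3·(+0.09015)/0.58948 + 306.5 = 419.4085, v = 493.9·(+0.18141)/0.58948 + 251.4 = 403.3965
M2: Pc = R·M2+t = (+0.16330, +0.06806, +0.59470); u = 738.3·(+0.16330)/0.59470 + 306.5 = 509.2246, v = 493.9·(+0.06806)/0.59470 + 251.4 = 307.9275
M3: Pc = R·M3+t = (+0.05525, -0.00341, +0.55672); u = 738.3·(+0.05525)/0.55672 + 306.5 = 379.7712, v = 493.9·(-0.00341)/0.55672 + 251.4 = 248.3741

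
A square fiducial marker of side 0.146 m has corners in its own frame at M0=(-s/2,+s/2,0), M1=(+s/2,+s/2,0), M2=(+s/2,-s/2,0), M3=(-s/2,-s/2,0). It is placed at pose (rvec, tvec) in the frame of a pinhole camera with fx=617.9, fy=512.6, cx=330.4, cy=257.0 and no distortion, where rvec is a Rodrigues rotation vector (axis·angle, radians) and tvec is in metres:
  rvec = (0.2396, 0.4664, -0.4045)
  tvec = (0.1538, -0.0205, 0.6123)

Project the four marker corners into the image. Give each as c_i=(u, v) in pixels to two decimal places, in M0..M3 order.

Intrinsics K: fx=617.9, fy=512.6, cx=330.4, cy=257.0
Marker side s = 0.146 m; corners in marker frame (Z=0):
  M0 = (-0.0730, +0.0730, 0)
  M1 = (+0.0730, +0.0730, 0)
  M2 = (+0.0730, -0.0730, 0)
  M3 = (-0.0730, -0.0730, 0)
rvec = (0.2396, 0.4664, -0.4045), |rvec| = θ = 0.66224 rad = 37.943°
Rodrigues: sinθ=0.61488, 1−cosθ=0.21138; R = I + sinθ·[k]× + (1−cosθ)·[k]×²:
    [+0.81629 +0.42944 +0.38634]
    [-0.32171 +0.89347 -0.31340]
    [-0.47976 +0.13153 +0.86748]
t = (0.1538, -0.0205, 0.6123) m
M0: Pc = R·M0+t = (+0.12556, +0.06821, +0.65692); u = 617.9·(+0.12556)/0.65692 + 330.4 = 448.5009, v = 512.6·(+0.06821)/0.65692 + 257.0 = 310.2229
M1: Pc = R·M1+t = (+0.24474, +0.02124, +0.58688); u = 617.9·(+0.24474)/0.58688 + 330.4 = 588.0742, v = 512.6·(+0.02124)/0.58688 + 257.0 = 275.5499
M2: Pc = R·M2+t = (+0.18204, -0.10921, +0.56768); u = 617.9·(+0.18204)/0.56768 + 330.4 = 528.5461, v = 512.6·(-0.10921)/0.56768 + 257.0 = 158.3872
M3: Pc = R·M3+t = (+0.06286, -0.06224, +0.63772); u = 617.9·(+0.06286)/0.63772 + 330.4 = 391.3081, v = 512.6·(-0.06224)/0.63772 + 257.0 = 206.9731

c0=(448.50, 310.22) c1=(588.07, 275.55) c2=(528.55, 158.39) c3=(391.31, 206.97)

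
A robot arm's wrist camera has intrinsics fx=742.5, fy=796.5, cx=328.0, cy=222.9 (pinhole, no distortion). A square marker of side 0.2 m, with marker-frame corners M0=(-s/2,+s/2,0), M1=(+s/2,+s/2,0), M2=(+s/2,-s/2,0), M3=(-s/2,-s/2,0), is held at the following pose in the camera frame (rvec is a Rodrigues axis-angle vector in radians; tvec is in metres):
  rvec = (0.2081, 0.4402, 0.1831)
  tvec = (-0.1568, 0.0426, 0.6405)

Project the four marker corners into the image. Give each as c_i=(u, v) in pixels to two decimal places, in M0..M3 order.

c0=(55.35, 355.03) c1=(231.72, 428.13) c2=(257.30, 179.14) c3=(65.00, 131.21)

Intrinsics K: fx=742.5, fy=796.5, cx=328.0, cy=222.9
Marker side s = 0.2 m; corners in marker frame (Z=0):
  M0 = (-0.1000, +0.1000, 0)
  M1 = (+0.1000, +0.1000, 0)
  M2 = (+0.1000, -0.1000, 0)
  M3 = (-0.1000, -0.1000, 0)
rvec = (0.2081, 0.4402, 0.1831), |rvec| = θ = 0.52020 rad = 29.805°
Rodrigues: sinθ=0.49705, 1−cosθ=0.13228; R = I + sinθ·[k]× + (1−cosθ)·[k]×²:
    [+0.88889 -0.13017 +0.43924]
    [+0.21973 +0.96244 -0.15944]
    [-0.40199 +0.23824 +0.88411]
t = (-0.1568, 0.0426, 0.6405) m
M0: Pc = R·M0+t = (-0.25871, +0.11687, +0.70452); u = 742.5·(-0.25871)/0.70452 + 328.0 = 55.3482, v = 796.5·(+0.11687)/0.70452 + 222.9 = 355.0289
M1: Pc = R·M1+t = (-0.08093, +0.16082, +0.62413); u = 742.5·(-0.08093)/0.62413 + 328.0 = 231.7222, v = 796.5·(+0.16082)/0.62413 + 222.9 = 428.1331
M2: Pc = R·M2+t = (-0.05489, -0.03167, +0.57648); u = 742.5·(-0.05489)/0.57648 + 328.0 = 257.2971, v = 796.5·(-0.03167)/0.57648 + 222.9 = 179.1411
M3: Pc = R·M3+t = (-0.23267, -0.07562, +0.65687); u = 742.5·(-0.23267)/0.65687 + 328.0 = 64.9992, v = 796.5·(-0.07562)/0.65687 + 222.9 = 131.2092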